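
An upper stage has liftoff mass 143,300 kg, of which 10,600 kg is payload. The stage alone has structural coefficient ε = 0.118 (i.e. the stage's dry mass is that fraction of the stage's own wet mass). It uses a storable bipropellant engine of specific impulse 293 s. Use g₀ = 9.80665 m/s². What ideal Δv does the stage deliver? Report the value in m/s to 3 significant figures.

Stage wet mass = m₀ − payload = 143,300 − 10,600 = 132,700 kg.
Stage dry mass = ε × stage wet mass = 0.118 × 132,700 = 15,658.6 kg.
Burnout mass m_f = stage dry + payload = 15,658.6 + 10,600 = 26,258.6 kg.
v_e = Isp · g₀ = 293 × 9.80665 = 2873.3 m/s.
Δv = v_e · ln(143,300/26,258.6) = 2873.3 × ln(5.457) = 2873.3 × 1.6969 ≈ 4876 m/s.

Δv ≈ 4880 m/s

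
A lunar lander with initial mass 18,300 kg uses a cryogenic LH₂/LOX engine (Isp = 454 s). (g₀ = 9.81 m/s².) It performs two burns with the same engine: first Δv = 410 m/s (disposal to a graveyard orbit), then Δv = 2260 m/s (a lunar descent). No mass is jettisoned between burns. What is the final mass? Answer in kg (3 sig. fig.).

final mass ≈ 10000 kg

v_e = Isp · g₀ = 454 × 9.81 = 4453.7 m/s.
After the first burn: m = 18300 × exp(−410/4453.7) = 18300 × 0.91205 = 16,690.5 kg.
After the second burn: m = 16,690.5 × exp(−2260/4453.7) = 16,690.5 × 0.60204 = 10,048.3 kg.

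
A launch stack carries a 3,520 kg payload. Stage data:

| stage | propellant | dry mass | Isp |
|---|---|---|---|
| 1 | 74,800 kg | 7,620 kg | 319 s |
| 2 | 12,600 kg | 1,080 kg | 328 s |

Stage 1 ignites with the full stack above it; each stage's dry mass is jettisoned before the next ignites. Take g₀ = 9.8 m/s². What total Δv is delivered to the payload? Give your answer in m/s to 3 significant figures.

Δv ≈ 8580 m/s

Ignition mass of stage 1 = 74,800+7,620 + 12,600+1,080 + 3,520 = 99,620 kg.
Stage 1: m₀ = 99,620 kg, m_f = 99,620 − 74,800 = 24,820 kg; Δv = 319×9.8×ln(4.014) = 3126.2×1.3897 ≈ 4345 m/s.
Stage 2: m₀ = 17,200 kg, m_f = 17,200 − 12,600 = 4,600 kg; Δv = 328×9.8×ln(3.739) = 3214.4×1.3189 ≈ 4239 m/s.
Total Δv = 4345 + 4239 = 8584 m/s.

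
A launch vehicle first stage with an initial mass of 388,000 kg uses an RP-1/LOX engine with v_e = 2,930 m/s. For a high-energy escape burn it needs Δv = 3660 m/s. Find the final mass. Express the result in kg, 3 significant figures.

final mass ≈ 111000 kg

m₀/m_f = exp(Δv / v_e) = exp(3660 / 2930.0) = exp(1.2491) = 3.4874.
m_f = m₀ / 3.4874 = 388,000 / 3.4874 = 111,258 kg.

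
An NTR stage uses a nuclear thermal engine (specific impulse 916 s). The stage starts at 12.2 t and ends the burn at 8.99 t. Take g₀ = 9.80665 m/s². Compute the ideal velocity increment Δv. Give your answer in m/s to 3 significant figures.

v_e = Isp · g₀ = 916 × 9.80665 = 8982.9 m/s.
Δv = v_e · ln(m₀/m_f) = 8982.9 × ln(1.357) = 8982.9 × 0.3053 ≈ 2742.7 m/s.

Δv ≈ 2740 m/s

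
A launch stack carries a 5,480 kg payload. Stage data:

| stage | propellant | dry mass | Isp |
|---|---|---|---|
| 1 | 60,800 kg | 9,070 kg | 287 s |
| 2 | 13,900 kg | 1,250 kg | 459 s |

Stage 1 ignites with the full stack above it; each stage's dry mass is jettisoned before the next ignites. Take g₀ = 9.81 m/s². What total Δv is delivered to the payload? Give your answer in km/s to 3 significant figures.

Δv ≈ 8.18 km/s

Ignition mass of stage 1 = 60,800+9,070 + 13,900+1,250 + 5,480 = 90,500 kg.
Stage 1: m₀ = 90,500 kg, m_f = 90,500 − 60,800 = 29,700 kg; Δv = 287×9.81×ln(3.047) = 2815.5×1.1142 ≈ 3137 m/s.
Stage 2: m₀ = 20,630 kg, m_f = 20,630 − 13,900 = 6,730 kg; Δv = 459×9.81×ln(3.065) = 4502.8×1.1202 ≈ 5044 m/s.
Total Δv = 3137 + 5044 = 8181 m/s.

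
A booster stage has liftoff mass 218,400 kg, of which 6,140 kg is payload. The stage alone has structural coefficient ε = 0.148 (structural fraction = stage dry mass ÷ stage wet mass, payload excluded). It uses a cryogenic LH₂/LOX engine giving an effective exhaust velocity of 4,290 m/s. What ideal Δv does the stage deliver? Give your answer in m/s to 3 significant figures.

Δv ≈ 7550 m/s

Stage wet mass = m₀ − payload = 218,400 − 6,140 = 212,260 kg.
Stage dry mass = ε × stage wet mass = 0.148 × 212,260 = 31,414.5 kg.
Burnout mass m_f = stage dry + payload = 31,414.5 + 6,140 = 37,554.5 kg.
Δv = v_e · ln(218,400/37,554.5) = 4290.0 × ln(5.816) = 4290.0 × 1.7605 ≈ 7553 m/s.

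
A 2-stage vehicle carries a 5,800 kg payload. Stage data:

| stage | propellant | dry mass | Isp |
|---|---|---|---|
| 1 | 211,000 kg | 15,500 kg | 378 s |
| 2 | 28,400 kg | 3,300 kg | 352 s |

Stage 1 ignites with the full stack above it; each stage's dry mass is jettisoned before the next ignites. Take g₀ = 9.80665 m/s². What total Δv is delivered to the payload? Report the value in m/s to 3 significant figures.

Ignition mass of stage 1 = 211,000+15,500 + 28,400+3,300 + 5,800 = 264,000 kg.
Stage 1: m₀ = 264,000 kg, m_f = 264,000 − 211,000 = 53,000 kg; Δv = 378×9.80665×ln(4.981) = 3706.9×1.6057 ≈ 5952 m/s.
Stage 2: m₀ = 37,500 kg, m_f = 37,500 − 28,400 = 9,100 kg; Δv = 352×9.80665×ln(4.121) = 3451.9×1.4161 ≈ 4888 m/s.
Total Δv = 5952 + 4888 = 10840 m/s.

Δv ≈ 10800 m/s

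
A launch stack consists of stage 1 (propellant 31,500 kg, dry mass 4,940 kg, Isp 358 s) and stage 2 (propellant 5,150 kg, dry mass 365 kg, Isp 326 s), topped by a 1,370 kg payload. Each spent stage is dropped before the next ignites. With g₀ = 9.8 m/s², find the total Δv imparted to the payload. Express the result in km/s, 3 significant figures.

Δv ≈ 8.96 km/s

Ignition mass of stage 1 = 31,500+4,940 + 5,150+365 + 1,370 = 43,325 kg.
Stage 1: m₀ = 43,325 kg, m_f = 43,325 − 31,500 = 11,825 kg; Δv = 358×9.8×ln(3.664) = 3508.4×1.2985 ≈ 4556 m/s.
Stage 2: m₀ = 6,885 kg, m_f = 6,885 − 5,150 = 1,735 kg; Δv = 326×9.8×ln(3.968) = 3194.8×1.3783 ≈ 4404 m/s.
Total Δv = 4556 + 4404 = 8960 m/s.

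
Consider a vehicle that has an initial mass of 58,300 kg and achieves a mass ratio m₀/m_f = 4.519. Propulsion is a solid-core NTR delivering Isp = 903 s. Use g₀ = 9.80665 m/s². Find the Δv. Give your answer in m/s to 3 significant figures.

Δv ≈ 13400 m/s

v_e = Isp · g₀ = 903 × 9.80665 = 8855.4 m/s.
Δv = v_e · ln(4.519) = 8855.4 × 1.5083 ≈ 13356.5 m/s.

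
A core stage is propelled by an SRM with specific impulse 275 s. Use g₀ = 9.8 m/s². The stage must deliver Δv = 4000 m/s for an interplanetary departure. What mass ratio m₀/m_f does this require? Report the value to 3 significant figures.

mass ratio ≈ 4.41

v_e = Isp · g₀ = 275 × 9.8 = 2695.0 m/s.
m₀/m_f = exp(Δv / v_e) = exp(4000 / 2695.0) = exp(1.4842) = 4.4116.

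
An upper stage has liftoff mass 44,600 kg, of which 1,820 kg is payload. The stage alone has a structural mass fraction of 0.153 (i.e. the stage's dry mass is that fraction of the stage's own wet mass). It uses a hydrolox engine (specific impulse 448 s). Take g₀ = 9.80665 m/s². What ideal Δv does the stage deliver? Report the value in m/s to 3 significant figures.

Stage wet mass = m₀ − payload = 44,600 − 1,820 = 42,780 kg.
Stage dry mass = ε × stage wet mass = 0.153 × 42,780 = 6,545.34 kg.
Burnout mass m_f = stage dry + payload = 6,545.34 + 1,820 = 8,365.34 kg.
v_e = Isp · g₀ = 448 × 9.80665 = 4393.4 m/s.
Δv = v_e · ln(44,600/8,365.34) = 4393.4 × ln(5.332) = 4393.4 × 1.6736 ≈ 7353 m/s.

Δv ≈ 7350 m/s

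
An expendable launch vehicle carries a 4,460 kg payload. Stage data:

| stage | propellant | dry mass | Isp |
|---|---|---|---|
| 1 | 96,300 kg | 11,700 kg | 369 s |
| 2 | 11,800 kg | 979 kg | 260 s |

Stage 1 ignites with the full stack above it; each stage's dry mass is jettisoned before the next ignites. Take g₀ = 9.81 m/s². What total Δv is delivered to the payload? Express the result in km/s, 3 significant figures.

Δv ≈ 8.25 km/s

Ignition mass of stage 1 = 96,300+11,700 + 11,800+979 + 4,460 = 125,239 kg.
Stage 1: m₀ = 125,239 kg, m_f = 125,239 − 96,300 = 28,939 kg; Δv = 369×9.81×ln(4.328) = 3619.9×1.4650 ≈ 5303 m/s.
Stage 2: m₀ = 17,239 kg, m_f = 17,239 − 11,800 = 5,439 kg; Δv = 260×9.81×ln(3.17) = 2550.6×1.1536 ≈ 2942 m/s.
Total Δv = 5303 + 2942 = 8245 m/s.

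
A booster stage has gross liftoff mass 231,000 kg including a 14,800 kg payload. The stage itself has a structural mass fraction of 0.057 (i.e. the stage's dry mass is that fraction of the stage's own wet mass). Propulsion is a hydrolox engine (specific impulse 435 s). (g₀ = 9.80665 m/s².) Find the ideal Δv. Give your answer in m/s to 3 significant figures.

Stage wet mass = m₀ − payload = 231,000 − 14,800 = 216,200 kg.
Stage dry mass = ε × stage wet mass = 0.057 × 216,200 = 12,323.4 kg.
Burnout mass m_f = stage dry + payload = 12,323.4 + 14,800 = 27,123.4 kg.
v_e = Isp · g₀ = 435 × 9.80665 = 4265.9 m/s.
Δv = v_e · ln(231,000/27,123.4) = 4265.9 × ln(8.517) = 4265.9 × 2.1420 ≈ 9138 m/s.

Δv ≈ 9140 m/s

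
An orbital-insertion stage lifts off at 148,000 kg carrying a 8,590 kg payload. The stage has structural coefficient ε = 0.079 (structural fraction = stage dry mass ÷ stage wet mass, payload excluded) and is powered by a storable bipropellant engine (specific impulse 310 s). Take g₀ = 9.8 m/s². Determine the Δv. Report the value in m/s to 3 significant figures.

Stage wet mass = m₀ − payload = 148,000 − 8,590 = 139,410 kg.
Stage dry mass = ε × stage wet mass = 0.079 × 139,410 = 11,013.4 kg.
Burnout mass m_f = stage dry + payload = 11,013.4 + 8,590 = 19,603.4 kg.
v_e = Isp · g₀ = 310 × 9.8 = 3038.0 m/s.
By the Tsiolkovsky rocket equation, Δv = v_e · ln(148,000/19,603.4) = 3038.0 × ln(7.55) = 3038.0 × 2.0215 ≈ 6141 m/s.

Δv ≈ 6140 m/s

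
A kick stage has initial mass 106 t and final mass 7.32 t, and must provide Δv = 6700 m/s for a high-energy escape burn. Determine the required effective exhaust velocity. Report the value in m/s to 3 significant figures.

ln(m₀/m_f) = ln(106000/7320) = ln(14.48) = 2.6728.
From the ideal rocket equation, v_e = Δv / ln(m₀/m_f) = 6700 / 2.6728 = 2506.7 m/s.

v_e ≈ 2510 m/s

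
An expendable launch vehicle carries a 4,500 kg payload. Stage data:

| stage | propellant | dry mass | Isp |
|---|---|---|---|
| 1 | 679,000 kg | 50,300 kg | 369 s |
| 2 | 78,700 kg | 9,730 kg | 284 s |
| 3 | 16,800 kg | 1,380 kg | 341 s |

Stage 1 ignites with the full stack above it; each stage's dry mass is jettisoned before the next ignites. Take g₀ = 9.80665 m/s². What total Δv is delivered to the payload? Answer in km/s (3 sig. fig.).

Δv ≈ 13.9 km/s

Ignition mass of stage 1 = 679,000+50,300 + 78,700+9,730 + 16,800+1,380 + 4,500 = 840,410 kg.
Stage 1: m₀ = 840,410 kg, m_f = 840,410 − 679,000 = 161,410 kg; Δv = 369×9.80665×ln(5.207) = 3618.7×1.6499 ≈ 5971 m/s.
Stage 2: m₀ = 111,110 kg, m_f = 111,110 − 78,700 = 32,410 kg; Δv = 284×9.80665×ln(3.428) = 2785.1×1.2321 ≈ 3431 m/s.
Stage 3: m₀ = 22,680 kg, m_f = 22,680 − 16,800 = 5,880 kg; Δv = 341×9.80665×ln(3.857) = 3344.1×1.3499 ≈ 4514 m/s.
Total Δv = 5971 + 3431 + 4514 = 13916 m/s.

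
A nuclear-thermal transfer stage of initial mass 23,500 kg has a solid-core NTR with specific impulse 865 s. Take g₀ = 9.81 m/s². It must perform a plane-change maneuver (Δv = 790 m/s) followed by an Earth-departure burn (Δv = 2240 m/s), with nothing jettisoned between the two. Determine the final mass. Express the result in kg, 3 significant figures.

v_e = Isp · g₀ = 865 × 9.81 = 8485.6 m/s.
After the first burn: m = 23500 × exp(−790/8485.6) = 23500 × 0.91110 = 21,410.9 kg.
After the second burn: m = 21,410.9 × exp(−2240/8485.6) = 21,410.9 × 0.76799 = 16,443.4 kg.

final mass ≈ 16400 kg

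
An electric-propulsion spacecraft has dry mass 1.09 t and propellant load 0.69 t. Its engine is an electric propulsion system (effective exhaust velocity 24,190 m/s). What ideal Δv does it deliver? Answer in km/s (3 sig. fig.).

Δv ≈ 11.9 km/s

m₀ = m_dry + m_prop = 1.09 + 0.69 = 1.78 t.
Δv = v_e · ln(m₀/m_f) = 24190.0 × ln(1.633) = 24190.0 × 0.4904 ≈ 11863.6 m/s.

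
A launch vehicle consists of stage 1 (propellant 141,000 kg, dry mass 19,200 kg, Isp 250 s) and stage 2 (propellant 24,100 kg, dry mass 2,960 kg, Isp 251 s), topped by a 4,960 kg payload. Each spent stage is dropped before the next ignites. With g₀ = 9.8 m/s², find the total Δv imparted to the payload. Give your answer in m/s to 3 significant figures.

Δv ≈ 6680 m/s

Ignition mass of stage 1 = 141,000+19,200 + 24,100+2,960 + 4,960 = 192,220 kg.
Stage 1: m₀ = 192,220 kg, m_f = 192,220 − 141,000 = 51,220 kg; Δv = 250×9.8×ln(3.753) = 2450.0×1.3225 ≈ 3240 m/s.
Stage 2: m₀ = 32,020 kg, m_f = 32,020 − 24,100 = 7,920 kg; Δv = 251×9.8×ln(4.043) = 2459.8×1.3970 ≈ 3436 m/s.
Total Δv = 3240 + 3436 = 6676 m/s.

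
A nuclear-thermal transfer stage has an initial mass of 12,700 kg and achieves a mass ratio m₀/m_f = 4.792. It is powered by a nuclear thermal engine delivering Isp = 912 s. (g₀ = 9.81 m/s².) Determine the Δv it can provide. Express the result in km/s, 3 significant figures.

v_e = Isp · g₀ = 912 × 9.81 = 8946.7 m/s.
Δv = v_e · ln(4.792) = 8946.7 × 1.5669 ≈ 14019.0 m/s.

Δv ≈ 14.0 km/s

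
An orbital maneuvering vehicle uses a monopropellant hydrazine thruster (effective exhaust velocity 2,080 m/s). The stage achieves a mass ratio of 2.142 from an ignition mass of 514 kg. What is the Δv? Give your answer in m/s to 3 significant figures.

Δv ≈ 1580 m/s

Rocket equation: Δv = v_e · ln(2.142) = 2080.0 × 0.7617 ≈ 1584.4 m/s.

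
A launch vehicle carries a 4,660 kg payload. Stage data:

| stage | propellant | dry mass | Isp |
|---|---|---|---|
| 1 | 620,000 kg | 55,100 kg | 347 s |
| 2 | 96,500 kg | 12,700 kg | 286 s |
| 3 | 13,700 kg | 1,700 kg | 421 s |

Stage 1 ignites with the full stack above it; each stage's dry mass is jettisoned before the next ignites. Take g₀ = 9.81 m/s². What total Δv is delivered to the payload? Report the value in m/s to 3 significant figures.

Δv ≈ 13600 m/s

Ignition mass of stage 1 = 620,000+55,100 + 96,500+12,700 + 13,700+1,700 + 4,660 = 804,360 kg.
Stage 1: m₀ = 804,360 kg, m_f = 804,360 − 620,000 = 184,360 kg; Δv = 347×9.81×ln(4.363) = 3404.1×1.4732 ≈ 5015 m/s.
Stage 2: m₀ = 129,260 kg, m_f = 129,260 − 96,500 = 32,760 kg; Δv = 286×9.81×ln(3.946) = 2805.7×1.3726 ≈ 3851 m/s.
Stage 3: m₀ = 20,060 kg, m_f = 20,060 − 13,700 = 6,360 kg; Δv = 421×9.81×ln(3.154) = 4130.0×1.1487 ≈ 4744 m/s.
Total Δv = 5015 + 3851 + 4744 = 13610 m/s.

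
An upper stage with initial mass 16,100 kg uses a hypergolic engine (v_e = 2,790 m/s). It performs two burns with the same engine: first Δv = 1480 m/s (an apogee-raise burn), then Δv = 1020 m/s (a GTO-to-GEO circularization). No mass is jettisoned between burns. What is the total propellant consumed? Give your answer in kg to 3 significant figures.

After the first burn: m = 16100 × exp(−1480/2790.0) = 16100 × 0.58833 = 9,472.11 kg.
After the second burn: m = 9,472.11 × exp(−1020/2790.0) = 9,472.11 × 0.69379 = 6,571.66 kg.
Total propellant = m₀ − m_final = 16100 − 6,571.66 = 9,528.34 kg.

total propellant consumed ≈ 9530 kg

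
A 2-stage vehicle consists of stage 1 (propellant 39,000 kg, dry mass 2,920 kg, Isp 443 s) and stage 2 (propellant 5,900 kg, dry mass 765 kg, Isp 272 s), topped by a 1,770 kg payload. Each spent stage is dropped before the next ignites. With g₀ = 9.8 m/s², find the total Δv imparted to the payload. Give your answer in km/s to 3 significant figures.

Ignition mass of stage 1 = 39,000+2,920 + 5,900+765 + 1,770 = 50,355 kg.
Stage 1: m₀ = 50,355 kg, m_f = 50,355 − 39,000 = 11,355 kg; Δv = 443×9.8×ln(4.435) = 4341.4×1.4894 ≈ 6466 m/s.
Stage 2: m₀ = 8,435 kg, m_f = 8,435 − 5,900 = 2,535 kg; Δv = 272×9.8×ln(3.327) = 2665.6×1.2022 ≈ 3205 m/s.
Total Δv = 6466 + 3205 = 9671 m/s.

Δv ≈ 9.67 km/s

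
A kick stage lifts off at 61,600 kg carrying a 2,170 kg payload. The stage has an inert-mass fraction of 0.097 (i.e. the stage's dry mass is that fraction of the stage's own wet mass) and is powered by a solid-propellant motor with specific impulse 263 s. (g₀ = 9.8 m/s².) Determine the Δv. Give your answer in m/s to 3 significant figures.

Stage wet mass = m₀ − payload = 61,600 − 2,170 = 59,430 kg.
Stage dry mass = ε × stage wet mass = 0.097 × 59,430 = 5,764.71 kg.
Burnout mass m_f = stage dry + payload = 5,764.71 + 2,170 = 7,934.71 kg.
v_e = Isp · g₀ = 263 × 9.8 = 2577.4 m/s.
Using Δv = v_e ln(m₀/m_f): Δv = v_e · ln(61,600/7,934.71) = 2577.4 × ln(7.763) = 2577.4 × 2.0494 ≈ 5282 m/s.

Δv ≈ 5280 m/s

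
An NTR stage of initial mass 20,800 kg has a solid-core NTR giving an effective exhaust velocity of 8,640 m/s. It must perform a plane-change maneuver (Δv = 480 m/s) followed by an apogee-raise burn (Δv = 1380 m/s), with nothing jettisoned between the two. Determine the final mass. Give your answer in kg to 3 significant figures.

final mass ≈ 16800 kg

After the first burn: m = 20800 × exp(−480/8640.0) = 20800 × 0.94596 = 19,676 kg.
After the second burn: m = 19,676 × exp(−1380/8640.0) = 19,676 × 0.85238 = 16,771.4 kg.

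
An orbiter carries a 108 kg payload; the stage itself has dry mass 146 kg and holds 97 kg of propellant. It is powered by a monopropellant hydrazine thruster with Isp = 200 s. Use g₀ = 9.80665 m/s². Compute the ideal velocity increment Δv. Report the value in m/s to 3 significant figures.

v_e = Isp · g₀ = 200 × 9.80665 = 1961.3 m/s.
m₀ = payload + dry + propellant = 108 + 146 + 97 = 351 kg.
m_f = payload + dry = 108 + 146 = 254 kg.
Rocket equation: Δv = v_e · ln(m₀/m_f) = 1961.3 × ln(1.382) = 1961.3 × 0.3235 ≈ 634.4 m/s.

Δv ≈ 634 m/s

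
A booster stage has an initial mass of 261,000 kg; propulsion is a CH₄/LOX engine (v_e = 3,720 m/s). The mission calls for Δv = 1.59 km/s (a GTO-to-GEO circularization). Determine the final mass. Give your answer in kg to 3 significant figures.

By the Tsiolkovsky rocket equation, m₀/m_f = exp(Δv / v_e) = exp(1590 / 3720.0) = exp(0.4274) = 1.5333.
m_f = m₀ / 1.5333 = 261,000 / 1.5333 = 170,221 kg.

final mass ≈ 170000 kg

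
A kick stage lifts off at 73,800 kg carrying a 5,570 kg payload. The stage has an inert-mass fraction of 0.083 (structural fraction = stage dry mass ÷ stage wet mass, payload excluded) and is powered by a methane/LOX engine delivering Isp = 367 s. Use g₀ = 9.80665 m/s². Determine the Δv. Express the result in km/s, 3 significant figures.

Stage wet mass = m₀ − payload = 73,800 − 5,570 = 68,230 kg.
Stage dry mass = ε × stage wet mass = 0.083 × 68,230 = 5,663.09 kg.
Burnout mass m_f = stage dry + payload = 5,663.09 + 5,570 = 11,233.09 kg.
v_e = Isp · g₀ = 367 × 9.80665 = 3599.0 m/s.
Δv = v_e · ln(73,800/11,233.09) = 3599.0 × ln(6.57) = 3599.0 × 1.8825 ≈ 6775 m/s.

Δv ≈ 6.78 km/s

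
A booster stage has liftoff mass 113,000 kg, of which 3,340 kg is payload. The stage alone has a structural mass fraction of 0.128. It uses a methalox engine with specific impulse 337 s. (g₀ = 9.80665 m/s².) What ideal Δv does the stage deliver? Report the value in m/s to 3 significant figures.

Δv ≈ 6190 m/s

Stage wet mass = m₀ − payload = 113,000 − 3,340 = 109,660 kg.
Stage dry mass = ε × stage wet mass = 0.128 × 109,660 = 14,036.5 kg.
Burnout mass m_f = stage dry + payload = 14,036.5 + 3,340 = 17,376.5 kg.
v_e = Isp · g₀ = 337 × 9.80665 = 3304.8 m/s.
Rocket equation: Δv = v_e · ln(113,000/17,376.5) = 3304.8 × ln(6.503) = 3304.8 × 1.8723 ≈ 6188 m/s.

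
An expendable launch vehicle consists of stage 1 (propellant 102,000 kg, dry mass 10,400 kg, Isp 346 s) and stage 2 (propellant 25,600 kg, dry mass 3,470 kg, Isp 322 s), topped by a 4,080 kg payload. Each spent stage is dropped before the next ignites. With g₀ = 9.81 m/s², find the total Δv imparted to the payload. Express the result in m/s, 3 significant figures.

Ignition mass of stage 1 = 102,000+10,400 + 25,600+3,470 + 4,080 = 145,550 kg.
Stage 1: m₀ = 145,550 kg, m_f = 145,550 − 102,000 = 43,550 kg; Δv = 346×9.81×ln(3.342) = 3394.3×1.2066 ≈ 4096 m/s.
Stage 2: m₀ = 33,150 kg, m_f = 33,150 − 25,600 = 7,550 kg; Δv = 322×9.81×ln(4.391) = 3158.8×1.4795 ≈ 4673 m/s.
Total Δv = 4096 + 4673 = 8769 m/s.

Δv ≈ 8770 m/s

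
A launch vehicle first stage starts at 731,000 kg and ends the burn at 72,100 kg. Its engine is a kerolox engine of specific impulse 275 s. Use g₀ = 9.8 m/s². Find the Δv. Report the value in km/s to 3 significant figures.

Δv ≈ 6.24 km/s

v_e = Isp · g₀ = 275 × 9.8 = 2695.0 m/s.
Δv = v_e · ln(m₀/m_f) = 2695.0 × ln(10.14) = 2695.0 × 2.3164 ≈ 6242.6 m/s.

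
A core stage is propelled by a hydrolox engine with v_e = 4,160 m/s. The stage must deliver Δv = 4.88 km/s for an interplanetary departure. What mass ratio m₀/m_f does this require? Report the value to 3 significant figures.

mass ratio ≈ 3.23

From the ideal rocket equation, m₀/m_f = exp(Δv / v_e) = exp(4880 / 4160.0) = exp(1.1731) = 3.2319.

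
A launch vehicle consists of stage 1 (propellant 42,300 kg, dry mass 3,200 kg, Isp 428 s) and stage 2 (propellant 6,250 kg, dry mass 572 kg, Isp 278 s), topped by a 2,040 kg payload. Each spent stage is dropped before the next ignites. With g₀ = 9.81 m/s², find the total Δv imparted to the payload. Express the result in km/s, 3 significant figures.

Ignition mass of stage 1 = 42,300+3,200 + 6,250+572 + 2,040 = 54,362 kg.
Stage 1: m₀ = 54,362 kg, m_f = 54,362 − 42,300 = 12,062 kg; Δv = 428×9.81×ln(4.507) = 4198.7×1.5056 ≈ 6322 m/s.
Stage 2: m₀ = 8,862 kg, m_f = 8,862 − 6,250 = 2,612 kg; Δv = 278×9.81×ln(3.393) = 2727.2×1.2217 ≈ 3332 m/s.
Total Δv = 6322 + 3332 = 9654 m/s.

Δv ≈ 9.65 km/s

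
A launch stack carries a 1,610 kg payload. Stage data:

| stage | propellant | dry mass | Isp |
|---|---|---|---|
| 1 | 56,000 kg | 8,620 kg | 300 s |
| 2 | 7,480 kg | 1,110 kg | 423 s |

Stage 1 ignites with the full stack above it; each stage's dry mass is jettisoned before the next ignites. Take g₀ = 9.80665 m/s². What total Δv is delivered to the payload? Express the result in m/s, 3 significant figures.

Ignition mass of stage 1 = 56,000+8,620 + 7,480+1,110 + 1,610 = 74,820 kg.
Stage 1: m₀ = 74,820 kg, m_f = 74,820 − 56,000 = 18,820 kg; Δv = 300×9.80665×ln(3.976) = 2942.0×1.3802 ≈ 4060 m/s.
Stage 2: m₀ = 10,200 kg, m_f = 10,200 − 7,480 = 2,720 kg; Δv = 423×9.80665×ln(3.75) = 4148.2×1.3218 ≈ 5483 m/s.
Total Δv = 4060 + 5483 = 9543 m/s.

Δv ≈ 9540 m/s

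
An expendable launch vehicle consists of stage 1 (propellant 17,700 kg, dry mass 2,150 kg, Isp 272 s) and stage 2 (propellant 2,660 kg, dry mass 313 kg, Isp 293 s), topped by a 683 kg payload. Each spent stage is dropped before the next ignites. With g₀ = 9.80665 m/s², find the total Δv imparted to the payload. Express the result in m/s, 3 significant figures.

Ignition mass of stage 1 = 17,700+2,150 + 2,660+313 + 683 = 23,506 kg.
Stage 1: m₀ = 23,506 kg, m_f = 23,506 − 17,700 = 5,806 kg; Δv = 272×9.80665×ln(4.049) = 2667.4×1.3984 ≈ 3730 m/s.
Stage 2: m₀ = 3,656 kg, m_f = 3,656 − 2,660 = 996 kg; Δv = 293×9.80665×ln(3.671) = 2873.3×1.3004 ≈ 3736 m/s.
Total Δv = 3730 + 3736 = 7466 m/s.

Δv ≈ 7470 m/s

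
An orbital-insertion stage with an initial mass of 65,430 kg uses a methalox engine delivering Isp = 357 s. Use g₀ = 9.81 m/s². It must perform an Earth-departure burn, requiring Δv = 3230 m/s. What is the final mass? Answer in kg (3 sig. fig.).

final mass ≈ 26000 kg

v_e = Isp · g₀ = 357 × 9.81 = 3502.2 m/s.
m₀/m_f = exp(Δv / v_e) = exp(3230 / 3502.2) = exp(0.9223) = 2.5150.
m_f = m₀ / 2.5150 = 65,430 / 2.5150 = 26,015.9 kg.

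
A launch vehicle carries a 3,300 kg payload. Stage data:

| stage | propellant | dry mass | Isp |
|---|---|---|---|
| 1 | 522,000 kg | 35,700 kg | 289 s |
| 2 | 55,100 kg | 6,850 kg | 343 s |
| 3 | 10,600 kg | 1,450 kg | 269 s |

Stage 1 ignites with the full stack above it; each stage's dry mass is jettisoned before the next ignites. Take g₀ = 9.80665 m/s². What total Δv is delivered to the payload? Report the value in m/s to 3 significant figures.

Ignition mass of stage 1 = 522,000+35,700 + 55,100+6,850 + 10,600+1,450 + 3,300 = 635,000 kg.
Stage 1: m₀ = 635,000 kg, m_f = 635,000 − 522,000 = 113,000 kg; Δv = 289×9.80665×ln(5.619) = 2834.1×1.7262 ≈ 4892 m/s.
Stage 2: m₀ = 77,300 kg, m_f = 77,300 − 55,100 = 22,200 kg; Δv = 343×9.80665×ln(3.482) = 3363.7×1.2476 ≈ 4197 m/s.
Stage 3: m₀ = 15,350 kg, m_f = 15,350 − 10,600 = 4,750 kg; Δv = 269×9.80665×ln(3.232) = 2638.0×1.1730 ≈ 3094 m/s.
Total Δv = 4892 + 4197 + 3094 = 12183 m/s.

Δv ≈ 12200 m/s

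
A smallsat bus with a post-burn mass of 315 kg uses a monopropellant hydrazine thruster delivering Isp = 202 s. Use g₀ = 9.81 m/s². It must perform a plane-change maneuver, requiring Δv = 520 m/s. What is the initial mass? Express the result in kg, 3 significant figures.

initial mass ≈ 410 kg

v_e = Isp · g₀ = 202 × 9.81 = 1981.6 m/s.
Using Δv = v_e ln(m₀/m_f): m₀/m_f = exp(Δv / v_e) = exp(520 / 1981.6) = exp(0.2624) = 1.3001.
m₀ = m_f × 1.3001 = 315 × 1.3001 = 409.532 kg.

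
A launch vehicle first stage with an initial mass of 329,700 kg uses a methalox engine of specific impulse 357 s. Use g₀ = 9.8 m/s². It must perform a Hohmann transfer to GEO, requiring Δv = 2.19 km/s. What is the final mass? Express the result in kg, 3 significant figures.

v_e = Isp · g₀ = 357 × 9.8 = 3498.6 m/s.
m₀/m_f = exp(Δv / v_e) = exp(2190 / 3498.6) = exp(0.6260) = 1.8700.
m_f = m₀ / 1.8700 = 329,700 / 1.8700 = 176,310 kg.

final mass ≈ 176000 kg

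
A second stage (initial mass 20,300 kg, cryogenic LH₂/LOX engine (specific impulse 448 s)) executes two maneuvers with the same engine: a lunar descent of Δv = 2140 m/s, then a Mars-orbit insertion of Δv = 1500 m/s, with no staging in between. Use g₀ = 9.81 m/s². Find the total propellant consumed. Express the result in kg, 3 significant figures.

v_e = Isp · g₀ = 448 × 9.81 = 4394.9 m/s.
After the first burn: m = 20300 × exp(−2140/4394.9) = 20300 × 0.61451 = 12,474.6 kg.
After the second burn: m = 12,474.6 × exp(−1500/4394.9) = 12,474.6 × 0.71084 = 8,867.44 kg.
Total propellant = m₀ − m_final = 20300 − 8,867.44 = 11,432.56 kg.

total propellant consumed ≈ 11400 kg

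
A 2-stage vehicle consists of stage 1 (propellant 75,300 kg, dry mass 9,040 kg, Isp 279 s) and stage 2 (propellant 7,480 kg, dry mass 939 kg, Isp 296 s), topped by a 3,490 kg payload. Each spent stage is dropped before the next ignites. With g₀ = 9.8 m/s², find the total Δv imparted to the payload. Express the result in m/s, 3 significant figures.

Δv ≈ 7040 m/s

Ignition mass of stage 1 = 75,300+9,040 + 7,480+939 + 3,490 = 96,249 kg.
Stage 1: m₀ = 96,249 kg, m_f = 96,249 − 75,300 = 20,949 kg; Δv = 279×9.8×ln(4.594) = 2734.2×1.5248 ≈ 4169 m/s.
Stage 2: m₀ = 11,909 kg, m_f = 11,909 − 7,480 = 4,429 kg; Δv = 296×9.8×ln(2.689) = 2900.8×0.9891 ≈ 2869 m/s.
Total Δv = 4169 + 2869 = 7038 m/s.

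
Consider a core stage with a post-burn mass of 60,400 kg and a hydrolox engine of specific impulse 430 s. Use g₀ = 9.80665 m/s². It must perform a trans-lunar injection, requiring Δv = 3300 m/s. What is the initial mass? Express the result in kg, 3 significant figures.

initial mass ≈ 132000 kg

v_e = Isp · g₀ = 430 × 9.80665 = 4216.9 m/s.
m₀/m_f = exp(Δv / v_e) = exp(3300 / 4216.9) = exp(0.7826) = 2.1871.
m₀ = m_f × 2.1871 = 60,400 × 2.1871 = 132,101 kg.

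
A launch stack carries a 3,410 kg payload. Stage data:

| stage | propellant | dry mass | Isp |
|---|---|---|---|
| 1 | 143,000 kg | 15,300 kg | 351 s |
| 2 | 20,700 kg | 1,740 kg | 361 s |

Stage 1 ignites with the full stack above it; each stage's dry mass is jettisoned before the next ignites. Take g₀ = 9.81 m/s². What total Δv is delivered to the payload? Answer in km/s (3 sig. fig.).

Δv ≈ 10.9 km/s

Ignition mass of stage 1 = 143,000+15,300 + 20,700+1,740 + 3,410 = 184,150 kg.
Stage 1: m₀ = 184,150 kg, m_f = 184,150 − 143,000 = 41,150 kg; Δv = 351×9.81×ln(4.475) = 3443.3×1.4985 ≈ 5160 m/s.
Stage 2: m₀ = 25,850 kg, m_f = 25,850 − 20,700 = 5,150 kg; Δv = 361×9.81×ln(5.019) = 3541.4×1.6133 ≈ 5713 m/s.
Total Δv = 5160 + 5713 = 10873 m/s.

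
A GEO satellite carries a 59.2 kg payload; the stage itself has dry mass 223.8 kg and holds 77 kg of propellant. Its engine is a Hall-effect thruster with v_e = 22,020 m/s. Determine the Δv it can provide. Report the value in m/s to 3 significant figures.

Δv ≈ 5300 m/s

m₀ = payload + dry + propellant = 59.2 + 223.8 + 77 = 360 kg.
m_f = payload + dry = 59.2 + 223.8 = 283 kg.
Δv = v_e · ln(m₀/m_f) = 22020.0 × ln(1.272) = 22020.0 × 0.2407 ≈ 5299.3 m/s.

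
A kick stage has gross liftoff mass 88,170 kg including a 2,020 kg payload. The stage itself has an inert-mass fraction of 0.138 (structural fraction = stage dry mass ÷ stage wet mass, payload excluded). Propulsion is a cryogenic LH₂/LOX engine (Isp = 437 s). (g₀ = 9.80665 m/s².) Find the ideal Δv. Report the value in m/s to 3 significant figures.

Δv ≈ 7910 m/s

Stage wet mass = m₀ − payload = 88,170 − 2,020 = 86,150 kg.
Stage dry mass = ε × stage wet mass = 0.138 × 86,150 = 11,888.7 kg.
Burnout mass m_f = stage dry + payload = 11,888.7 + 2,020 = 13,908.7 kg.
v_e = Isp · g₀ = 437 × 9.80665 = 4285.5 m/s.
From the ideal rocket equation, Δv = v_e · ln(88,170/13,908.7) = 4285.5 × ln(6.339) = 4285.5 × 1.8468 ≈ 7914 m/s.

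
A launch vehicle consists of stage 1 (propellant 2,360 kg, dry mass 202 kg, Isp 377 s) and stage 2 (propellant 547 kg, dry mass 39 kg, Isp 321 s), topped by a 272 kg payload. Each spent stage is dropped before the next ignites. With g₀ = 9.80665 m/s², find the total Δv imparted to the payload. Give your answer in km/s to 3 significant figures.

Ignition mass of stage 1 = 2,360+202 + 547+39 + 272 = 3,420 kg.
Stage 1: m₀ = 3,420 kg, m_f = 3,420 − 2,360 = 1,060 kg; Δv = 377×9.80665×ln(3.226) = 3697.1×1.1714 ≈ 4331 m/s.
Stage 2: m₀ = 858 kg, m_f = 858 − 547 = 311 kg; Δv = 321×9.80665×ln(2.759) = 3147.9×1.0148 ≈ 3195 m/s.
Total Δv = 4331 + 3195 = 7526 m/s.

Δv ≈ 7.53 km/s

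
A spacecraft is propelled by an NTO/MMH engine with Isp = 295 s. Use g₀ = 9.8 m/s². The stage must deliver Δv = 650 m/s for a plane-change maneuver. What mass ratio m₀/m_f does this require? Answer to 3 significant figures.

v_e = Isp · g₀ = 295 × 9.8 = 2891.0 m/s.
Rocket equation: m₀/m_f = exp(Δv / v_e) = exp(650 / 2891.0) = exp(0.2248) = 1.2521.

mass ratio ≈ 1.25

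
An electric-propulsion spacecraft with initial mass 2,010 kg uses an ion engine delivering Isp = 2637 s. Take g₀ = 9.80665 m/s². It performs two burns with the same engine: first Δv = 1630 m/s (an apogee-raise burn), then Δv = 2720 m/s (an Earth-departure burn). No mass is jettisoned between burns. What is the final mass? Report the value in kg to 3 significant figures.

final mass ≈ 1700 kg

v_e = Isp · g₀ = 2637 × 9.80665 = 25860.1 m/s.
After the first burn: m = 2010 × exp(−1630/25860.1) = 2010 × 0.93891 = 1,887.21 kg.
After the second burn: m = 1,887.21 × exp(−2720/25860.1) = 1,887.21 × 0.90016 = 1,698.79 kg.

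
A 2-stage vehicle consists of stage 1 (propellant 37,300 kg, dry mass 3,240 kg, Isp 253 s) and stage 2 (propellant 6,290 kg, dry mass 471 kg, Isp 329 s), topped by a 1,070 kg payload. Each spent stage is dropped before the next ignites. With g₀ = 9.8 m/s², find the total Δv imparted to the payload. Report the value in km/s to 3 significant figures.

Δv ≈ 8.90 km/s

Ignition mass of stage 1 = 37,300+3,240 + 6,290+471 + 1,070 = 48,371 kg.
Stage 1: m₀ = 48,371 kg, m_f = 48,371 − 37,300 = 11,071 kg; Δv = 253×9.8×ln(4.369) = 2479.4×1.4746 ≈ 3656 m/s.
Stage 2: m₀ = 7,831 kg, m_f = 7,831 − 6,290 = 1,541 kg; Δv = 329×9.8×ln(5.082) = 3224.2×1.6257 ≈ 5241 m/s.
Total Δv = 3656 + 5241 = 8897 m/s.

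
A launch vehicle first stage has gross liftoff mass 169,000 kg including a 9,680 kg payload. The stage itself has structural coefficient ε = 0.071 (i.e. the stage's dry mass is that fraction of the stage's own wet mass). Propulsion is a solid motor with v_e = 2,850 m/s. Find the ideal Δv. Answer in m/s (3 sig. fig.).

Δv ≈ 5940 m/s

Stage wet mass = m₀ − payload = 169,000 − 9,680 = 159,320 kg.
Stage dry mass = ε × stage wet mass = 0.071 × 159,320 = 11,311.7 kg.
Burnout mass m_f = stage dry + payload = 11,311.7 + 9,680 = 20,991.7 kg.
Rocket equation: Δv = v_e · ln(169,000/20,991.7) = 2850.0 × ln(8.051) = 2850.0 × 2.0858 ≈ 5944 m/s.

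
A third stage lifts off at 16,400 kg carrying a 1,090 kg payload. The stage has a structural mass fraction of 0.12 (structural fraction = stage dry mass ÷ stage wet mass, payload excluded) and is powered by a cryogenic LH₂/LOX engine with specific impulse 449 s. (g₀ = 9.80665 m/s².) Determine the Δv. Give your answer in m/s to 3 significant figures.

Δv ≈ 7590 m/s

Stage wet mass = m₀ − payload = 16,400 − 1,090 = 15,310 kg.
Stage dry mass = ε × stage wet mass = 0.12 × 15,310 = 1,837.2 kg.
Burnout mass m_f = stage dry + payload = 1,837.2 + 1,090 = 2,927.2 kg.
v_e = Isp · g₀ = 449 × 9.80665 = 4403.2 m/s.
Using Δv = v_e ln(m₀/m_f): Δv = v_e · ln(16,400/2,927.2) = 4403.2 × ln(5.603) = 4403.2 × 1.7232 ≈ 7588 m/s.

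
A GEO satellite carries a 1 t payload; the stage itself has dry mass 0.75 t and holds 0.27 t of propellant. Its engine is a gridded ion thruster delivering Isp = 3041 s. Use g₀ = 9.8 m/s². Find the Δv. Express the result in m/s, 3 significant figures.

v_e = Isp · g₀ = 3041 × 9.8 = 29801.8 m/s.
m₀ = payload + dry + propellant = 1 + 0.75 + 0.27 = 2.02 t.
m_f = payload + dry = 1 + 0.75 = 1.75 t.
Δv = v_e · ln(m₀/m_f) = 29801.8 × ln(1.154) = 29801.8 × 0.1435 ≈ 4276.0 m/s.

Δv ≈ 4280 m/s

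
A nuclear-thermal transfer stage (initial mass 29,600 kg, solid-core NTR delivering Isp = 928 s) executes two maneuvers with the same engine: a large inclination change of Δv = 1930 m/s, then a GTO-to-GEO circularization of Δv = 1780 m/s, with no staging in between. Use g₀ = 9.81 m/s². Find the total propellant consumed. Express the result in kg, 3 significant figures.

total propellant consumed ≈ 9910 kg

v_e = Isp · g₀ = 928 × 9.81 = 9103.7 m/s.
After the first burn: m = 29600 × exp(−1930/9103.7) = 29600 × 0.80896 = 23,945.2 kg.
After the second burn: m = 23,945.2 × exp(−1780/9103.7) = 23,945.2 × 0.82240 = 19,692.5 kg.
Total propellant = m₀ − m_final = 29600 − 19,692.5 = 9,907.5 kg.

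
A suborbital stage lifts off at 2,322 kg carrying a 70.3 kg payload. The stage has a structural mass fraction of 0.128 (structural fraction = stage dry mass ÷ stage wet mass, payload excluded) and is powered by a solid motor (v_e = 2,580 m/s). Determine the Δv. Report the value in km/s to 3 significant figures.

Δv ≈ 4.82 km/s

Stage wet mass = m₀ − payload = 2,322 − 70.3 = 2,251.7 kg.
Stage dry mass = ε × stage wet mass = 0.128 × 2,251.7 = 288.218 kg.
Burnout mass m_f = stage dry + payload = 288.218 + 70.3 = 358.518 kg.
By the Tsiolkovsky rocket equation, Δv = v_e · ln(2,322/358.518) = 2580.0 × ln(6.477) = 2580.0 × 1.8682 ≈ 4820 m/s.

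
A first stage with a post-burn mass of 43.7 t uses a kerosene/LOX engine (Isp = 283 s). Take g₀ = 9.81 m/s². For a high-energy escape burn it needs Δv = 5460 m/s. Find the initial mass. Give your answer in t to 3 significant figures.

v_e = Isp · g₀ = 283 × 9.81 = 2776.2 m/s.
m₀/m_f = exp(Δv / v_e) = exp(5460 / 2776.2) = exp(1.9667) = 7.1470.
m₀ = m_f × 7.1470 = 43.7 × 7.1470 = 312.324 t.

initial mass ≈ 312 t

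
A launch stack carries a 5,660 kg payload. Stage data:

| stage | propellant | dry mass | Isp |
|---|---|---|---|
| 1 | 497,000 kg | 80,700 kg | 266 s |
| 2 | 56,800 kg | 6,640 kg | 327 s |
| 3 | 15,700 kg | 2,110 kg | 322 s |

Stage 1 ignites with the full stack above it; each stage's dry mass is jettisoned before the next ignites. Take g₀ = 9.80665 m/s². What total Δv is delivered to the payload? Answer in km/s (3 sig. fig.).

Δv ≈ 10.5 km/s

Ignition mass of stage 1 = 497,000+80,700 + 56,800+6,640 + 15,700+2,110 + 5,660 = 664,610 kg.
Stage 1: m₀ = 664,610 kg, m_f = 664,610 − 497,000 = 167,610 kg; Δv = 266×9.80665×ln(3.965) = 2608.6×1.3776 ≈ 3593 m/s.
Stage 2: m₀ = 86,910 kg, m_f = 86,910 − 56,800 = 30,110 kg; Δv = 327×9.80665×ln(2.886) = 3206.8×1.0600 ≈ 3399 m/s.
Stage 3: m₀ = 23,470 kg, m_f = 23,470 − 15,700 = 7,770 kg; Δv = 322×9.80665×ln(3.021) = 3157.7×1.1055 ≈ 3491 m/s.
Total Δv = 3593 + 3399 + 3491 = 10483 m/s.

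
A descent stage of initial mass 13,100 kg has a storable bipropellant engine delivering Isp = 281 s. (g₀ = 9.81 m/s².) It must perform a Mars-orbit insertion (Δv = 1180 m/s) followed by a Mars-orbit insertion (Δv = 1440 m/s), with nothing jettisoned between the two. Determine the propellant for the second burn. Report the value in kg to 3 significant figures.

propellant for the second burn ≈ 3470 kg

v_e = Isp · g₀ = 281 × 9.81 = 2756.6 m/s.
After the first burn: m = 13100 × exp(−1180/2756.6) = 13100 × 0.65177 = 8,538.19 kg.
After the second burn: m = 8,538.19 × exp(−1440/2756.6) = 8,538.19 × 0.59311 = 5,064.09 kg.
Second-burn propellant = 8,538.19 − 5,064.09 = 3,474.1 kg.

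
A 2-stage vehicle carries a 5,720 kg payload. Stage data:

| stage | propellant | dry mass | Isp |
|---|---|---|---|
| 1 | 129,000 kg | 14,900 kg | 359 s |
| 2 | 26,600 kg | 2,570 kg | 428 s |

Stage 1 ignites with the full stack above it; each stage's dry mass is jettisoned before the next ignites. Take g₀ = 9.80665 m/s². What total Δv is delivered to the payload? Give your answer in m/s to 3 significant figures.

Δv ≈ 10500 m/s

Ignition mass of stage 1 = 129,000+14,900 + 26,600+2,570 + 5,720 = 178,790 kg.
Stage 1: m₀ = 178,790 kg, m_f = 178,790 − 129,000 = 49,790 kg; Δv = 359×9.80665×ln(3.591) = 3520.6×1.2784 ≈ 4501 m/s.
Stage 2: m₀ = 34,890 kg, m_f = 34,890 − 26,600 = 8,290 kg; Δv = 428×9.80665×ln(4.209) = 4197.2×1.4372 ≈ 6032 m/s.
Total Δv = 4501 + 6032 = 10533 m/s.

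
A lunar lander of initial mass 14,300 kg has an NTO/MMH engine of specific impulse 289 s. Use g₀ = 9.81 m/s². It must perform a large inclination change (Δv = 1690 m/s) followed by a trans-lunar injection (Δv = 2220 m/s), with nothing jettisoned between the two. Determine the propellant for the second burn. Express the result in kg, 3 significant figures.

propellant for the second burn ≈ 4280 kg

v_e = Isp · g₀ = 289 × 9.81 = 2835.1 m/s.
After the first burn: m = 14300 × exp(−1690/2835.1) = 14300 × 0.55096 = 7,878.73 kg.
After the second burn: m = 7,878.73 × exp(−2220/2835.1) = 7,878.73 × 0.45701 = 3,600.66 kg.
Second-burn propellant = 7,878.73 − 3,600.66 = 4,278.07 kg.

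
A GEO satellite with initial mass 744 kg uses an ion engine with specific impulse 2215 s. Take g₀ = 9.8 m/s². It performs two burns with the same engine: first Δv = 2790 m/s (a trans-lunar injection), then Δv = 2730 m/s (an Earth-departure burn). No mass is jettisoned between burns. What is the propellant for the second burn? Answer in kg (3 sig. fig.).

v_e = Isp · g₀ = 2215 × 9.8 = 21707.0 m/s.
After the first burn: m = 744 × exp(−2790/21707.0) = 744 × 0.87939 = 654.266 kg.
After the second burn: m = 654.266 × exp(−2730/21707.0) = 654.266 × 0.88182 = 576.945 kg.
Second-burn propellant = 654.266 − 576.945 = 77.321 kg.

propellant for the second burn ≈ 77.3 kg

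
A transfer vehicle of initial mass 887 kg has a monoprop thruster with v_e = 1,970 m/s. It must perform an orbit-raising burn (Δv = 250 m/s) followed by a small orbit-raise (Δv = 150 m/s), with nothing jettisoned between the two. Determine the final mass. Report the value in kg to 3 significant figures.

final mass ≈ 724 kg

After the first burn: m = 887 × exp(−250/1970.0) = 887 × 0.88082 = 781.287 kg.
After the second burn: m = 781.287 × exp(−150/1970.0) = 781.287 × 0.92668 = 724.003 kg.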